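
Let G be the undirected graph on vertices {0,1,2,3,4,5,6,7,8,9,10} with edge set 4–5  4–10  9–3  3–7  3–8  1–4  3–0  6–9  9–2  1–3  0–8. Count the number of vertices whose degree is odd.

8

Degrees: 0:2, 1:2, 2:1, 3:5, 4:3, 5:1, 6:1, 7:1, 8:2, 9:3, 10:1
Odd-degree vertices: 2, 3, 4, 5, 6, 7, 9, 10.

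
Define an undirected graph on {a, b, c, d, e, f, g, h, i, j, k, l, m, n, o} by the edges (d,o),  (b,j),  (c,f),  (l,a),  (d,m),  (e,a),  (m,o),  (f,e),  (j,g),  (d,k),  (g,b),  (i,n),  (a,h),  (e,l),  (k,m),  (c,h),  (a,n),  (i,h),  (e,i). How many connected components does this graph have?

3

Component: {b, g, j}
Component: {d, k, m, o}
Component: {a, c, e, f, h, i, l, n}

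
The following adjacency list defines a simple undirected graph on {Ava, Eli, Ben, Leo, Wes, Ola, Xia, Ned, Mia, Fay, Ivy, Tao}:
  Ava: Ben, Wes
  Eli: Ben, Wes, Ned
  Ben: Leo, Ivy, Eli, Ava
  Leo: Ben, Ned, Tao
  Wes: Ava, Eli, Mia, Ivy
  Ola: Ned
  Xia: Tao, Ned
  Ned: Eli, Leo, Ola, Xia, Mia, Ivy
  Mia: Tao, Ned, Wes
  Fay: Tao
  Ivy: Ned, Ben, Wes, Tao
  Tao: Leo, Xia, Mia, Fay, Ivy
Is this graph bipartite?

A valid 2-coloring puts {Ben, Wes, Ned, Tao} on one side and {Ava, Eli, Leo, Ola, Xia, Mia, Fay, Ivy} on the other; every edge crosses between the two sides.

Yes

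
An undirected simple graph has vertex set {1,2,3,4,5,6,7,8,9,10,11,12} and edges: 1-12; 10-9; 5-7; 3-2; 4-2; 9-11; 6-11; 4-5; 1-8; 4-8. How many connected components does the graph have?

Component: {6, 9, 10, 11}
Component: {1, 2, 3, 4, 5, 7, 8, 12}

2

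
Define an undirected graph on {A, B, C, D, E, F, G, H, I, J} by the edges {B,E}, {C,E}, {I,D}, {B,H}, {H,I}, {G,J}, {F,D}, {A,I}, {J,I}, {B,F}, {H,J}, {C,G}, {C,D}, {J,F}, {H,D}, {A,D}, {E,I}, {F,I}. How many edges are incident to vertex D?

Neighbors of D: A, C, F, H, I.

5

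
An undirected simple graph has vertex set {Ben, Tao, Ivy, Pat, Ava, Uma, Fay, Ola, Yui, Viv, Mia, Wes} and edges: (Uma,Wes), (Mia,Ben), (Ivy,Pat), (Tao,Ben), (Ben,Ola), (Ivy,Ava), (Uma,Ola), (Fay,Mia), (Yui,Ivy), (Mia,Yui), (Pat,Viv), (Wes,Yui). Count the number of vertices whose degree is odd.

Degrees: Ben:3, Tao:1, Ivy:3, Pat:2, Ava:1, Uma:2, Fay:1, Ola:2, Yui:3, Viv:1, Mia:3, Wes:2
Odd-degree vertices: Ben, Tao, Ivy, Ava, Fay, Yui, Viv, Mia.

8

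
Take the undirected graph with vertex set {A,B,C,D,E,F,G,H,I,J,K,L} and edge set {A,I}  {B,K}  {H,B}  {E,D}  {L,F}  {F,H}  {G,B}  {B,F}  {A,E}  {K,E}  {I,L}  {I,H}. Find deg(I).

3

Neighbors of I: A, H, L.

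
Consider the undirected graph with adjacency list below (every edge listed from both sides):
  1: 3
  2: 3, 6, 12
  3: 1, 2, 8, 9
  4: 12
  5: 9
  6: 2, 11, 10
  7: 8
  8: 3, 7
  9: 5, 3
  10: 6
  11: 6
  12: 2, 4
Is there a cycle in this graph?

No

The graph has 12 vertices, 11 edges, and 1 connected component.
Since 11 = 12 - 1, the graph is a forest and contains no cycle.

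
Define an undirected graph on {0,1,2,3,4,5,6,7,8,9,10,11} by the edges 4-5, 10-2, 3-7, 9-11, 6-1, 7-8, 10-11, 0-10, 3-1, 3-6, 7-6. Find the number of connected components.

Component: {4, 5}
Component: {0, 2, 9, 10, 11}
Component: {1, 3, 6, 7, 8}

3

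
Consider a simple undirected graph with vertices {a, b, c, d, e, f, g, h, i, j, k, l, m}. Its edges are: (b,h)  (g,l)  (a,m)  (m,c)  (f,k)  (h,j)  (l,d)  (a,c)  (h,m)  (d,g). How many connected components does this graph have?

5

Component: {e}
Component: {i}
Component: {f, k}
Component: {d, g, l}
Component: {a, b, c, h, j, m}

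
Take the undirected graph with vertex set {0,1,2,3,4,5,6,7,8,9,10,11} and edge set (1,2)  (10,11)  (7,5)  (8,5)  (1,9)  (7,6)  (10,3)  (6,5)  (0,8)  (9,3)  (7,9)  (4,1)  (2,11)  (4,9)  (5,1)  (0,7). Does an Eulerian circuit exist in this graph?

Yes

Degrees: 0:2, 1:4, 2:2, 3:2, 4:2, 5:4, 6:2, 7:4, 8:2, 9:4, 10:2, 11:2
All degrees are even and the non-isolated vertices are connected — an Eulerian circuit exists.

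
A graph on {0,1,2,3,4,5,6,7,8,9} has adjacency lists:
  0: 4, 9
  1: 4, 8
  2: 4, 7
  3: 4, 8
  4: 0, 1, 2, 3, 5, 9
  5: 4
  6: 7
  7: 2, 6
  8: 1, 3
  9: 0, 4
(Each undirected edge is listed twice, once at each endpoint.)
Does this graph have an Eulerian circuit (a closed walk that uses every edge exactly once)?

No

Degrees: 0:2, 1:2, 2:2, 3:2, 4:6, 5:1, 6:1, 7:2, 8:2, 9:2
5, 6 have odd degree; an Eulerian circuit needs every degree to be even, so none exists.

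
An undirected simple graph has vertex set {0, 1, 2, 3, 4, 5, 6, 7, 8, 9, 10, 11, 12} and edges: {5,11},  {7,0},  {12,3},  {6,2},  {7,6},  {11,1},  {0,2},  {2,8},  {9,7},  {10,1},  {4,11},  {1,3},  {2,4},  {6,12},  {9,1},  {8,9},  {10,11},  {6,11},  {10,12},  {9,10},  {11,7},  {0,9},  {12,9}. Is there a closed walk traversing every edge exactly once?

No

Degrees: 0:3, 1:4, 2:4, 3:2, 4:2, 5:1, 6:4, 7:4, 8:2, 9:6, 10:4, 11:6, 12:4
Vertices with odd degree: 0, 5. An Eulerian circuit requires all degrees even.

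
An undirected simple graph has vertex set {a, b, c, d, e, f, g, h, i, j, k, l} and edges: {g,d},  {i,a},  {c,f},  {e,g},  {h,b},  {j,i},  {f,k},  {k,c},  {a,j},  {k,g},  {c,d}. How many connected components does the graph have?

Component: {l}
Component: {b, h}
Component: {a, i, j}
Component: {c, d, e, f, g, k}

4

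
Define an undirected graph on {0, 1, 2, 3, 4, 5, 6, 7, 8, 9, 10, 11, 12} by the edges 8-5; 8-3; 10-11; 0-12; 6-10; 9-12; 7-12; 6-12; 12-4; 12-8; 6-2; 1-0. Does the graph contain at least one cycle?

No

|V| = 13, |E| = 12, number of components = 1.
A forest on 13 vertices with 1 component has exactly 12 edges, which matches — so no cycle.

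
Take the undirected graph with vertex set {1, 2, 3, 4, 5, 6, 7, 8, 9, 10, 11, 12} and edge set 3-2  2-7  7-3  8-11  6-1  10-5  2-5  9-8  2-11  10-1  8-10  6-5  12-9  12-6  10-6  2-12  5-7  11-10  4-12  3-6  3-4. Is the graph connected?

Starting from 1 and exploring outward reaches every vertex (1, 10, 6, 8, 5, 11, 12, 3, 9, 7, 2, 4); the graph is connected.

Yes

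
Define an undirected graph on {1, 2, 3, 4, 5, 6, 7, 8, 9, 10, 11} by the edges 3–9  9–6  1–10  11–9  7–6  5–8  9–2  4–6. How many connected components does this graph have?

3

Component: {1, 10}
Component: {5, 8}
Component: {2, 3, 4, 6, 7, 9, 11}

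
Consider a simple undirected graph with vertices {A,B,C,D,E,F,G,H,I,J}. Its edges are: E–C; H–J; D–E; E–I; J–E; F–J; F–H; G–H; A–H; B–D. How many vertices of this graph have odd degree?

6

Degrees: A:1, B:1, C:1, D:2, E:4, F:2, G:1, H:4, I:1, J:3
Odd-degree vertices: A, B, C, G, I, J.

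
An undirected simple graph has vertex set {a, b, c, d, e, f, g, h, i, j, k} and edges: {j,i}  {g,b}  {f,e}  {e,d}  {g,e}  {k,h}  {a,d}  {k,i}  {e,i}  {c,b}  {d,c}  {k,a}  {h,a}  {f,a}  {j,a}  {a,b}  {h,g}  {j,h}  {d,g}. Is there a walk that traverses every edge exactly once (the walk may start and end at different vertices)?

No

Degrees: a:6, b:3, c:2, d:4, e:4, f:2, g:4, h:4, i:3, j:3, k:3
Odd-degree vertices: b, i, j, k (4 total).
With 4 odd-degree vertices (more than two), no single trail can use every edge.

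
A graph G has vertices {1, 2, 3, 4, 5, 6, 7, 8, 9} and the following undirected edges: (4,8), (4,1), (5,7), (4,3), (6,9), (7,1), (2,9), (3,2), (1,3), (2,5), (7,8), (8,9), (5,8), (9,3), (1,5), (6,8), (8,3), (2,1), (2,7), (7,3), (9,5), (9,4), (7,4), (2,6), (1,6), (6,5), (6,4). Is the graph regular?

Yes

Degrees: 1:6, 2:6, 3:6, 4:6, 5:6, 6:6, 7:6, 8:6, 9:6
All degrees equal 6; the graph is regular.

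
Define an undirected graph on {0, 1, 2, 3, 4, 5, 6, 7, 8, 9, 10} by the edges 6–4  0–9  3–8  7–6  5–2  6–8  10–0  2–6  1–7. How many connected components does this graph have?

Component: {0, 9, 10}
Component: {1, 2, 3, 4, 5, 6, 7, 8}

2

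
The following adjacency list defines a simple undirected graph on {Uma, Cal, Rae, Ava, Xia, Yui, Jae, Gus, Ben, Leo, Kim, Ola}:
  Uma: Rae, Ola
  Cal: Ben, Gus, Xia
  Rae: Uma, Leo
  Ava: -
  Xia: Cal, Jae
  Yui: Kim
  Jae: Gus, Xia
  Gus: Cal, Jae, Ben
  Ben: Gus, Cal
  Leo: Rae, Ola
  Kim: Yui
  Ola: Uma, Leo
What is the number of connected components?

4

Component: {Ava}
Component: {Yui, Kim}
Component: {Uma, Rae, Leo, Ola}
Component: {Cal, Xia, Jae, Gus, Ben}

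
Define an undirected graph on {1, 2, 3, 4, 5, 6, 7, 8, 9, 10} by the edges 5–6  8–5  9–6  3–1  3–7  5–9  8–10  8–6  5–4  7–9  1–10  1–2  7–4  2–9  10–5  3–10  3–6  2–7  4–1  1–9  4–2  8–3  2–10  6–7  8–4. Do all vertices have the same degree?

Yes

Degrees: 1:5, 2:5, 3:5, 4:5, 5:5, 6:5, 7:5, 8:5, 9:5, 10:5
All degrees equal 5; the graph is regular.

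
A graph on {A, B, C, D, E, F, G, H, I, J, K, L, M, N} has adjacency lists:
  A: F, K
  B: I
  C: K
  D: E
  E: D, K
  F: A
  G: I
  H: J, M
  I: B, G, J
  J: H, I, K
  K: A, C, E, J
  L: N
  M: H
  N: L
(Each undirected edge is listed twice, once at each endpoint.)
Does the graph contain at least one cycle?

No

|V| = 14, |E| = 12, number of components = 2.
A forest on 14 vertices with 2 components has exactly 12 edges, which matches — so no cycle.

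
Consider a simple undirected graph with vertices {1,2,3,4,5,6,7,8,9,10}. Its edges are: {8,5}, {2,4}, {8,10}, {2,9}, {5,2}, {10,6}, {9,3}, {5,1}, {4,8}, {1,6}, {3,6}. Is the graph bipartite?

8-5-1-6-10-8 is an odd cycle (length 5), and a bipartite graph can contain only even cycles.

No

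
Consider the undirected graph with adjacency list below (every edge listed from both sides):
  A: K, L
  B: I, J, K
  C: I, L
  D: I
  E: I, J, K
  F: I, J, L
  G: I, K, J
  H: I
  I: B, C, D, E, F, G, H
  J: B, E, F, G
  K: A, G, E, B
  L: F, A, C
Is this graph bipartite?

Yes

Partition the vertices as {I, J, K, L} vs {A, B, C, D, E, F, G, H}. Each listed edge has one endpoint in each part, so the graph is bipartite.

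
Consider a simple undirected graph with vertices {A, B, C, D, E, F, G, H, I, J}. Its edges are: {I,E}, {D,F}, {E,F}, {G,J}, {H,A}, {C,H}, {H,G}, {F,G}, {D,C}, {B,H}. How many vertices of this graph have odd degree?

6

Degrees: A:1, B:1, C:2, D:2, E:2, F:3, G:3, H:4, I:1, J:1
Odd-degree vertices: A, B, F, G, I, J.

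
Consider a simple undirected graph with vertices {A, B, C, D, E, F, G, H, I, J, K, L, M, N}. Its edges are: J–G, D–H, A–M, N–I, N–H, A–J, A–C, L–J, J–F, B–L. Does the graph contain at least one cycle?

No

|V| = 14, |E| = 10, number of components = 4.
A forest on 14 vertices with 4 components has exactly 10 edges, which matches — so no cycle.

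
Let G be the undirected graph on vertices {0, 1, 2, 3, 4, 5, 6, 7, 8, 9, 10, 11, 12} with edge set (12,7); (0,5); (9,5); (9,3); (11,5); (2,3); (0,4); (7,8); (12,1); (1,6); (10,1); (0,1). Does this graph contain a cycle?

No

The graph has 13 vertices, 12 edges, and 1 connected component.
Since 12 = 13 - 1, the graph is a forest and contains no cycle.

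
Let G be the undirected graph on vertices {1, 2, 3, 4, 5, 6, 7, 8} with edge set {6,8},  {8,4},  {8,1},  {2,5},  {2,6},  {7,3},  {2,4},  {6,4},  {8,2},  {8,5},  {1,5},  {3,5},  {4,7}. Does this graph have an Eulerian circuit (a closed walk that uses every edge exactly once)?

No

Degrees: 1:2, 2:4, 3:2, 4:4, 5:4, 6:3, 7:2, 8:5
Vertices with odd degree: 6, 8. An Eulerian circuit requires all degrees even.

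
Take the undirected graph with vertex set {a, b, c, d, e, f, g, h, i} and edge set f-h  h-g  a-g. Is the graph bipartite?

Yes

A valid 2-coloring puts {b, c, d, e, f, g, i} on one side and {a, h} on the other; every edge crosses between the two sides.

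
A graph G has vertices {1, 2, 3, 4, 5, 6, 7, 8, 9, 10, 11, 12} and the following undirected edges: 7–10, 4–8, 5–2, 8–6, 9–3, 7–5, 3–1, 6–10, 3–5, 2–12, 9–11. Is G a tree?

The graph has 12 vertices and 11 edges.
Connected and |E| = |V| - 1, which characterizes a tree.

Yes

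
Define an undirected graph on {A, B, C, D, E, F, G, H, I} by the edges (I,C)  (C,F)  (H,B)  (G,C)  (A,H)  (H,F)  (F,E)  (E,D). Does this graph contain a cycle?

No

|V| = 9, |E| = 8, number of components = 1.
Since 8 = 9 - 1, the graph is a forest and contains no cycle.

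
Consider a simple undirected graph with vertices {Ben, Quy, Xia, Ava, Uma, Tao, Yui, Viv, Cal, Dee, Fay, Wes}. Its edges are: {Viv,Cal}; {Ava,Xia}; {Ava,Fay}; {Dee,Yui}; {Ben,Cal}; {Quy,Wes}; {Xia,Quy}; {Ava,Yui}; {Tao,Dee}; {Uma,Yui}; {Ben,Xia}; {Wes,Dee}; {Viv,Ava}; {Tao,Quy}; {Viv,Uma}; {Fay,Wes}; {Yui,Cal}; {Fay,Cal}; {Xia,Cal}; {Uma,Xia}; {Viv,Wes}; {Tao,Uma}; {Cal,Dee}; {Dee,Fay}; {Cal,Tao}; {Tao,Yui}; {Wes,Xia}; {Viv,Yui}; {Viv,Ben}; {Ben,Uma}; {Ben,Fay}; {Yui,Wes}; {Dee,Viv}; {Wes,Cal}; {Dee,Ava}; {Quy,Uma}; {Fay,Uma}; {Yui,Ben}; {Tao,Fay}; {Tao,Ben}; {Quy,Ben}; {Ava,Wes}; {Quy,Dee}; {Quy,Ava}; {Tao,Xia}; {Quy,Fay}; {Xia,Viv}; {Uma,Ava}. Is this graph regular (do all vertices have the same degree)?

Yes

Degrees: Ben:8, Quy:8, Xia:8, Ava:8, Uma:8, Tao:8, Yui:8, Viv:8, Cal:8, Dee:8, Fay:8, Wes:8
All degrees equal 8; the graph is regular.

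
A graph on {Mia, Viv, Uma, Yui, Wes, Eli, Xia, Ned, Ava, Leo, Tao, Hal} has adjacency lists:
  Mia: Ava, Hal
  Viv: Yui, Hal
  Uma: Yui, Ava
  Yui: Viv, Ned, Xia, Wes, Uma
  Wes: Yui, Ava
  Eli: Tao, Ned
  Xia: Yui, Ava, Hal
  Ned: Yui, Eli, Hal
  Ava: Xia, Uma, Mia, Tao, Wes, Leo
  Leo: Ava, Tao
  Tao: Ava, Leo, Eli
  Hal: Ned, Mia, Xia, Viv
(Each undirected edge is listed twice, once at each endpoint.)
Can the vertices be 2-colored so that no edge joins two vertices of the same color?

No

The cycle Leo-Tao-Ava-Leo has length 3, which is odd, so the graph is not bipartite.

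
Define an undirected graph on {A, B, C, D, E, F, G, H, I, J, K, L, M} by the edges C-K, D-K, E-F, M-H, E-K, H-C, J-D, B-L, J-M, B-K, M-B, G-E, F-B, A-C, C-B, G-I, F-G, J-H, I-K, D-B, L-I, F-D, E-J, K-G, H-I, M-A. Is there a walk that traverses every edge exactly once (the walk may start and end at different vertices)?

Degrees: A:2, B:6, C:4, D:4, E:4, F:4, G:4, H:4, I:4, J:4, K:6, L:2, M:4
Odd-degree vertices: none (0 total).
With 0 odd-degree vertices and all edges in one connected piece, an Eulerian trail exists.

Yes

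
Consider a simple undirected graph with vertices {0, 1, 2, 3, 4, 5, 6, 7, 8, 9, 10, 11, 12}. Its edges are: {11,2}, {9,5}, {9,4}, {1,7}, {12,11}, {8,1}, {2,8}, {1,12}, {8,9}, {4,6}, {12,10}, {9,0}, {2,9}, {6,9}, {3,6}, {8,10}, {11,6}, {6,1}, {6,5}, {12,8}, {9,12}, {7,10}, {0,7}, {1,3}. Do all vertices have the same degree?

No

Degrees: 0:2, 1:5, 2:3, 3:2, 4:2, 5:2, 6:6, 7:3, 8:5, 9:7, 10:3, 11:3, 12:5
Vertex 0 has degree 2 while 9 has degree 7, so the graph is not regular.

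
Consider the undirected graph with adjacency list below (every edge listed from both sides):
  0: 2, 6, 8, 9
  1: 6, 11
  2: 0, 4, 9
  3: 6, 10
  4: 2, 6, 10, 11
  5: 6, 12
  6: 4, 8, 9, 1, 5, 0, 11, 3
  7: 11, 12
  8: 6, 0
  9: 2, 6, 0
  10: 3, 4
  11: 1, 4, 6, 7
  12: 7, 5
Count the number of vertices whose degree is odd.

2

Degrees: 0:4, 1:2, 2:3, 3:2, 4:4, 5:2, 6:8, 7:2, 8:2, 9:3, 10:2, 11:4, 12:2
Odd-degree vertices: 2, 9.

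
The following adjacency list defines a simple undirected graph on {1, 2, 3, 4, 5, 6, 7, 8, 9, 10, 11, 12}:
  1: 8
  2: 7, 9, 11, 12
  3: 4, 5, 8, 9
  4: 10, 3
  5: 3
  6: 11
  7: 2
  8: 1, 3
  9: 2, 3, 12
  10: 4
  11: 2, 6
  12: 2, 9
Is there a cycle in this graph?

|V| = 12, |E| = 12, number of components = 1.
Since 12 > 12 - 1, a cycle must exist; for instance 9-2-12-9.

Yes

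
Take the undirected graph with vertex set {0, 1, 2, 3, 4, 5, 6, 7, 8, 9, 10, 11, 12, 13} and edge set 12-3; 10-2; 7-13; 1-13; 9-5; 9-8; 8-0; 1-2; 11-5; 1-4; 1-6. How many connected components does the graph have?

Component: {3, 12}
Component: {0, 5, 8, 9, 11}
Component: {1, 2, 4, 6, 7, 10, 13}

3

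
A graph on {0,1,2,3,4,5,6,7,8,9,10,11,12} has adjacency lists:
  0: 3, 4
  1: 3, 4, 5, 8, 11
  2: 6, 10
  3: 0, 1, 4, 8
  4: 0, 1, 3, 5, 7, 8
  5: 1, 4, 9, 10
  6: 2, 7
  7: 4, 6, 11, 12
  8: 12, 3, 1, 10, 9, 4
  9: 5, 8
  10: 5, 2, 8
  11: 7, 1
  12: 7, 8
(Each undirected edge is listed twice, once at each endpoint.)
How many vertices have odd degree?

Degrees: 0:2, 1:5, 2:2, 3:4, 4:6, 5:4, 6:2, 7:4, 8:6, 9:2, 10:3, 11:2, 12:2
Odd-degree vertices: 1, 10.

2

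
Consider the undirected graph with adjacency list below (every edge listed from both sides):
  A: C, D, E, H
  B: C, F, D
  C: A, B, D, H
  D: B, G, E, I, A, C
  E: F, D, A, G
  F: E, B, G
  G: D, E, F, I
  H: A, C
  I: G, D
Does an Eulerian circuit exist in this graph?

No

Degrees: A:4, B:3, C:4, D:6, E:4, F:3, G:4, H:2, I:2
B, F have odd degree; an Eulerian circuit needs every degree to be even, so none exists.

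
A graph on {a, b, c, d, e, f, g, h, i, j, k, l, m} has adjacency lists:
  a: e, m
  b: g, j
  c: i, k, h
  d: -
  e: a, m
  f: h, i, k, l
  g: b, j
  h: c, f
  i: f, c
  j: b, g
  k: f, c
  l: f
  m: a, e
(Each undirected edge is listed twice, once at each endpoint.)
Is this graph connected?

No

Component: {d}
Component: {a, e, m}
Component: {b, g, j}
Component: {c, f, h, i, k, l}
No edge joins these 4 groups, so the graph is disconnected.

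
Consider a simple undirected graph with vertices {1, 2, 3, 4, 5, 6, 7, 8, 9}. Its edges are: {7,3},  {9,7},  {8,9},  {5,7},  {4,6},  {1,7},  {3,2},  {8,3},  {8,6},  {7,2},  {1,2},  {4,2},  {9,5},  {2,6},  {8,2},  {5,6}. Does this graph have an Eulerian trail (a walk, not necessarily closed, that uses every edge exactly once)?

No

Degrees: 1:2, 2:6, 3:3, 4:2, 5:3, 6:4, 7:5, 8:4, 9:3
Odd-degree vertices: 3, 5, 7, 9 (4 total).
With 4 odd-degree vertices (more than two), no single trail can use every edge.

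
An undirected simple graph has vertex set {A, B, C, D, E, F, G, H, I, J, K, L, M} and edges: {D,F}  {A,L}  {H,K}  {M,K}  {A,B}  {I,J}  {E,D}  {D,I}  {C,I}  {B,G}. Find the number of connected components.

Component: {H, K, M}
Component: {A, B, G, L}
Component: {C, D, E, F, I, J}

3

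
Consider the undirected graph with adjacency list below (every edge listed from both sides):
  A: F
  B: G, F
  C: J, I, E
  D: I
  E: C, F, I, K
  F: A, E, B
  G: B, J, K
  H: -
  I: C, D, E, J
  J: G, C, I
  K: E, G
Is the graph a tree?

No

|V| = 11, |E| = 13.
It is not connected, so it is not a tree.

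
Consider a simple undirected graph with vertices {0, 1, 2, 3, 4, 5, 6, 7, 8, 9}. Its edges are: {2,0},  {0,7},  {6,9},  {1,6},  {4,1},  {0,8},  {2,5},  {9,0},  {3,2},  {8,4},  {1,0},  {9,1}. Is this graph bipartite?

No

0-1-9-0 is an odd cycle (length 3), and a bipartite graph can contain only even cycles.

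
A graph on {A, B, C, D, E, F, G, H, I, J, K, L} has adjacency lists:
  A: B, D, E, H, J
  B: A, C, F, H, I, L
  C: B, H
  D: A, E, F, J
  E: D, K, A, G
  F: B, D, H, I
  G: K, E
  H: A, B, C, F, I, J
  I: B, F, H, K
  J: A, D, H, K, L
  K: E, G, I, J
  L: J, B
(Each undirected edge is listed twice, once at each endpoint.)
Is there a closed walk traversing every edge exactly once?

No

Degrees: A:5, B:6, C:2, D:4, E:4, F:4, G:2, H:6, I:4, J:5, K:4, L:2
A, J have odd degree; an Eulerian circuit needs every degree to be even, so none exists.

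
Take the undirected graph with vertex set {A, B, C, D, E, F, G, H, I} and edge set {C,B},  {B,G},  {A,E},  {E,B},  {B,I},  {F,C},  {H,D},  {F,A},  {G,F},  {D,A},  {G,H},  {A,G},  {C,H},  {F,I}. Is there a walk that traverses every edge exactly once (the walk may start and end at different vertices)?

Degrees: A:4, B:4, C:3, D:2, E:2, F:4, G:4, H:3, I:2
Odd-degree vertices: C, H (2 total).
The non-isolated vertices are connected and exactly 2 have odd degree, so an Eulerian trail exists (from C to H).

Yes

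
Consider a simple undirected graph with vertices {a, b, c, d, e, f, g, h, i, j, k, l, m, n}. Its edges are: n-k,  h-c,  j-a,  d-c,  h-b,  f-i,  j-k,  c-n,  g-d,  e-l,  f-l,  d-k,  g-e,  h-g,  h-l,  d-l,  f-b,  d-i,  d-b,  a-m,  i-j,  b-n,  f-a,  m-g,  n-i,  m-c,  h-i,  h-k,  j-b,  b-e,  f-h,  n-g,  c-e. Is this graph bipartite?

h-f-l-h is an odd cycle (length 3), and a bipartite graph can contain only even cycles.

No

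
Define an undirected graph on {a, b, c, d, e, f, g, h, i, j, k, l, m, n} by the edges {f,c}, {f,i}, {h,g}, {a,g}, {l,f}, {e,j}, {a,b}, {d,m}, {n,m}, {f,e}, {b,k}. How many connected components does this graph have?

Component: {d, m, n}
Component: {a, b, g, h, k}
Component: {c, e, f, i, j, l}

3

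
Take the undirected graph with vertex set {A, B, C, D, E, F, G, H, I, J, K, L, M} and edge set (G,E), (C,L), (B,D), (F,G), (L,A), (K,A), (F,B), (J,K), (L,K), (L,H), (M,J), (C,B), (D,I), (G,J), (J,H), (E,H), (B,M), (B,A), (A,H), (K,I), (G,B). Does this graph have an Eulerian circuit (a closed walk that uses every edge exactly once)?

Degrees: A:4, B:6, C:2, D:2, E:2, F:2, G:4, H:4, I:2, J:4, K:4, L:4, M:2
Every vertex has even degree and the edges form a single connected piece, so an Eulerian circuit exists.

Yes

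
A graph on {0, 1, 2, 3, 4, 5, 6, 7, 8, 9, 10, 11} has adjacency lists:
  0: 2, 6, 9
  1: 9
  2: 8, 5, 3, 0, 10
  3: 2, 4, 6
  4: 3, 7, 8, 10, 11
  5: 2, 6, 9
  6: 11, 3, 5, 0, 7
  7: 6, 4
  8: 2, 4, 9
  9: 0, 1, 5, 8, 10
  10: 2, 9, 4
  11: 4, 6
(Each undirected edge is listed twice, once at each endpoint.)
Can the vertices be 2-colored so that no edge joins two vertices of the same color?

Yes

Partition the vertices as {2, 4, 6, 9} vs {0, 1, 3, 5, 7, 8, 10, 11}. Each listed edge has one endpoint in each part, so the graph is bipartite.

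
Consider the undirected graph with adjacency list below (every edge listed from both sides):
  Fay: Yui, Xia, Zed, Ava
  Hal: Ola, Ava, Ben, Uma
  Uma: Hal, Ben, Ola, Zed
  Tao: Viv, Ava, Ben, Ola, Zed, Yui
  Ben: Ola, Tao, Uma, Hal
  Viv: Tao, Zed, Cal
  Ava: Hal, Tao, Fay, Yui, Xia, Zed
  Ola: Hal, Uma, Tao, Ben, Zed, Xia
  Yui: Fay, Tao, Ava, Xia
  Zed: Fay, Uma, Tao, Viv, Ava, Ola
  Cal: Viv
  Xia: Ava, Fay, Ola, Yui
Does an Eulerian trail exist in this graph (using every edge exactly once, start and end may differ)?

Yes

Degrees: Fay:4, Hal:4, Uma:4, Tao:6, Ben:4, Viv:3, Ava:6, Ola:6, Yui:4, Zed:6, Cal:1, Xia:4
Odd-degree vertices: Viv, Cal (2 total).
With 2 odd-degree vertices and all edges in one connected piece, an Eulerian trail exists (from Viv to Cal).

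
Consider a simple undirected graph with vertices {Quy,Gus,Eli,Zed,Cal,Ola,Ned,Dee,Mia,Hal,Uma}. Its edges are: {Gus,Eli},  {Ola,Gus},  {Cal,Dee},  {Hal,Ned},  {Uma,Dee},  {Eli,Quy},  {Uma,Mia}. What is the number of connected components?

4

Component: {Zed}
Component: {Ned, Hal}
Component: {Quy, Gus, Eli, Ola}
Component: {Cal, Dee, Mia, Uma}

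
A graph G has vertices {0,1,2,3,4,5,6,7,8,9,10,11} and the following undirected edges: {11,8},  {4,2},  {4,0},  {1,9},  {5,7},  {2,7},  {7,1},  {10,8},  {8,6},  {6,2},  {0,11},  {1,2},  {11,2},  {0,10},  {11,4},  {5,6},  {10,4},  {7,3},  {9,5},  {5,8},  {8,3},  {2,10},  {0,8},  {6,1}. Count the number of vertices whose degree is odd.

Degrees: 0:4, 1:4, 2:6, 3:2, 4:4, 5:4, 6:4, 7:4, 8:6, 9:2, 10:4, 11:4
Odd-degree vertices: none.

0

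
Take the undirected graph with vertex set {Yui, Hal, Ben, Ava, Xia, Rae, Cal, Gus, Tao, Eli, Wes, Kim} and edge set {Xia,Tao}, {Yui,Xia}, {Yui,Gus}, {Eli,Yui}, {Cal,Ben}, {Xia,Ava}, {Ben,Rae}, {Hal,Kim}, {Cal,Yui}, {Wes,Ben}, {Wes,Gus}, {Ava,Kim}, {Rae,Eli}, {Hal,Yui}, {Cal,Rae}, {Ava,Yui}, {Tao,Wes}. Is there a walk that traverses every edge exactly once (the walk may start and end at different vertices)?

Degrees: Yui:6, Hal:2, Ben:3, Ava:3, Xia:3, Rae:3, Cal:3, Gus:2, Tao:2, Eli:2, Wes:3, Kim:2
Odd-degree vertices: Ben, Ava, Xia, Rae, Cal, Wes (6 total).
With 6 odd-degree vertices (more than two), no single trail can use every edge.

No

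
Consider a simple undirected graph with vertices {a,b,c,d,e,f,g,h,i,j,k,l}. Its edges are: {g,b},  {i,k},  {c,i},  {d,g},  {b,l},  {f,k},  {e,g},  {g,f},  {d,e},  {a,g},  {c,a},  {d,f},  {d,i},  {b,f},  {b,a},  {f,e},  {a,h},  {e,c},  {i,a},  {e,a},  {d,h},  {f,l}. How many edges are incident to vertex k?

2

Neighbors of k: f, i.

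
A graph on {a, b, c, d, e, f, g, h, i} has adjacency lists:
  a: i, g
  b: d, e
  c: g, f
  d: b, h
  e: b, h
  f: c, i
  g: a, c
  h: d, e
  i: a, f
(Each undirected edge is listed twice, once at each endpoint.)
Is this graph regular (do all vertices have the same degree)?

Yes

Degrees: a:2, b:2, c:2, d:2, e:2, f:2, g:2, h:2, i:2
All degrees equal 2; the graph is regular.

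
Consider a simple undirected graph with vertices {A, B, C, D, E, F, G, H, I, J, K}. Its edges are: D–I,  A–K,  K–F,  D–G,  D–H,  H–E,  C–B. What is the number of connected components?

4

Component: {J}
Component: {B, C}
Component: {A, F, K}
Component: {D, E, G, H, I}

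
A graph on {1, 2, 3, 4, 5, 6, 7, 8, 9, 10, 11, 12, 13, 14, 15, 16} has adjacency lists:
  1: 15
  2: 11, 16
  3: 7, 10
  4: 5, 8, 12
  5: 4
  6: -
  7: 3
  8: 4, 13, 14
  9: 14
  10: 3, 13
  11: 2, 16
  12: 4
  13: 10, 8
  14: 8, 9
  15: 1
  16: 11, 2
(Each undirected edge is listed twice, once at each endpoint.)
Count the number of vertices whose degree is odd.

Degrees: 1:1, 2:2, 3:2, 4:3, 5:1, 6:0, 7:1, 8:3, 9:1, 10:2, 11:2, 12:1, 13:2, 14:2, 15:1, 16:2
Odd-degree vertices: 1, 4, 5, 7, 8, 9, 12, 15.

8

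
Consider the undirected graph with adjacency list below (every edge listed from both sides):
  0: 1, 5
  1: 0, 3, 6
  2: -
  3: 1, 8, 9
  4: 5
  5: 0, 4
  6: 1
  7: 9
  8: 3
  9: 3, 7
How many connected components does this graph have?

Component: {2}
Component: {0, 1, 3, 4, 5, 6, 7, 8, 9}

2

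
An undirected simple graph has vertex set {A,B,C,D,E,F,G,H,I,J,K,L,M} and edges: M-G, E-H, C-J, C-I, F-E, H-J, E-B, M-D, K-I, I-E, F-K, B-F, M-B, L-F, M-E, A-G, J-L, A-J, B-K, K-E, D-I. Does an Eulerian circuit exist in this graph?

Degrees: A:2, B:4, C:2, D:2, E:6, F:4, G:2, H:2, I:4, J:4, K:4, L:2, M:4
Every vertex has even degree and the edges form a single connected piece, so an Eulerian circuit exists.

Yes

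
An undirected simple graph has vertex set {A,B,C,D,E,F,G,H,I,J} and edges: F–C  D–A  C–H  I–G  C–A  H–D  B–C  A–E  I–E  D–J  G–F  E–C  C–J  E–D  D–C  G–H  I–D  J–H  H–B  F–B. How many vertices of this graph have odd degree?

8

Degrees: A:3, B:3, C:7, D:6, E:4, F:3, G:3, H:5, I:3, J:3
Odd-degree vertices: A, B, C, F, G, H, I, J.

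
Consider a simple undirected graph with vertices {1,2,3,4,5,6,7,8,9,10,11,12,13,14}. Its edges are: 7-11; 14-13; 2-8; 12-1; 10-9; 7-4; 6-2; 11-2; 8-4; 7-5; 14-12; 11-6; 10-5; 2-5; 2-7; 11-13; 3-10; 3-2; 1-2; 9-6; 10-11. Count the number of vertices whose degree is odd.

Degrees: 1:2, 2:7, 3:2, 4:2, 5:3, 6:3, 7:4, 8:2, 9:2, 10:4, 11:5, 12:2, 13:2, 14:2
Odd-degree vertices: 2, 5, 6, 11.

4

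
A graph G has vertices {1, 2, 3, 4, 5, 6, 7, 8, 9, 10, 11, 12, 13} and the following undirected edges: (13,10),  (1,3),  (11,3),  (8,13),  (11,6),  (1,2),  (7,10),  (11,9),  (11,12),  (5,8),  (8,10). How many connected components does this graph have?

Component: {4}
Component: {5, 7, 8, 10, 13}
Component: {1, 2, 3, 6, 9, 11, 12}

3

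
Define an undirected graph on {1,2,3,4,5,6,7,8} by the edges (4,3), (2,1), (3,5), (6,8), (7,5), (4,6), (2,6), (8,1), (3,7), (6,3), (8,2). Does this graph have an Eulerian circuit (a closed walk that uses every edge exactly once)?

Degrees: 1:2, 2:3, 3:4, 4:2, 5:2, 6:4, 7:2, 8:3
Vertices with odd degree: 2, 8. An Eulerian circuit requires all degrees even.

No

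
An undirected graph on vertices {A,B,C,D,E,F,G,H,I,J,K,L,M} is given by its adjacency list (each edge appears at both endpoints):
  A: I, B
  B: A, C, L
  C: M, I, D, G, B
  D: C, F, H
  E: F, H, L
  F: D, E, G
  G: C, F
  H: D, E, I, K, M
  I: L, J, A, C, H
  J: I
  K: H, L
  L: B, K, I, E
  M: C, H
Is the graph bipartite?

Yes

Partition the vertices as {B, D, E, G, I, K, M} vs {A, C, F, H, J, L}. Each listed edge has one endpoint in each part, so the graph is bipartite.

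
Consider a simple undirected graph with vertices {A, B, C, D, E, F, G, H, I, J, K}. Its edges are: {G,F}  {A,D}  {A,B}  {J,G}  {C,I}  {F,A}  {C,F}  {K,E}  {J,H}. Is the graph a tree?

No

|V| = 11, |E| = 9.
It is not connected, so it is not a tree.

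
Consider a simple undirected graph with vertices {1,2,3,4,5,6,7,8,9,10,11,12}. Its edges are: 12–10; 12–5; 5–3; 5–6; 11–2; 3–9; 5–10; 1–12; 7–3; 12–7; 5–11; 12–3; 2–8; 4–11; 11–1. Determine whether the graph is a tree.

The graph has 12 vertices and 15 edges.
Connected but with 15 > 11 edges, so it has a cycle and is not a tree.

No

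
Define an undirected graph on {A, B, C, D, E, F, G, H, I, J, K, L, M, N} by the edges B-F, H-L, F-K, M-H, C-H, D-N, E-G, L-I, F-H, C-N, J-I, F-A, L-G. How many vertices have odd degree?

Degrees: A:1, B:1, C:2, D:1, E:1, F:4, G:2, H:4, I:2, J:1, K:1, L:3, M:1, N:2
Odd-degree vertices: A, B, D, E, J, K, L, M.

8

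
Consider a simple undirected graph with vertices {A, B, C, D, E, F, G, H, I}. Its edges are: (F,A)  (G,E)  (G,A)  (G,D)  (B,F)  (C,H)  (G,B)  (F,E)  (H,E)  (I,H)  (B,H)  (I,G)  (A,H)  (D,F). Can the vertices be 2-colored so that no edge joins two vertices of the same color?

Yes

Color {F, G, H} black and {A, B, C, D, E, I} white. No edge joins two same-colored vertices, so the graph is bipartite.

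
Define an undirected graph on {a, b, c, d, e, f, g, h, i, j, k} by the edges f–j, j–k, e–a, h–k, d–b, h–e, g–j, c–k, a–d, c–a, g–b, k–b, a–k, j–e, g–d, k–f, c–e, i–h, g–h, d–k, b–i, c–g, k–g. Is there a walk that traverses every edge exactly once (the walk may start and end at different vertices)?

Yes

Degrees: a:4, b:4, c:4, d:4, e:4, f:2, g:6, h:4, i:2, j:4, k:8
Odd-degree vertices: none (0 total).
The non-isolated vertices are connected and exactly 0 have odd degree, so an Eulerian trail exists.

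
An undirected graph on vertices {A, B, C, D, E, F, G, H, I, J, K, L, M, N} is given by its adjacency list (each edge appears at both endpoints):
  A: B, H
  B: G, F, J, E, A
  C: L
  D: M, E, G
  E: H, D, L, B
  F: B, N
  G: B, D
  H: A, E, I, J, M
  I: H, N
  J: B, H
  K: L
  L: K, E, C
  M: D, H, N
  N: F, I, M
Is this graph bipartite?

Yes

A valid 2-coloring puts {B, D, H, L, N} on one side and {A, C, E, F, G, I, J, K, M} on the other; every edge crosses between the two sides.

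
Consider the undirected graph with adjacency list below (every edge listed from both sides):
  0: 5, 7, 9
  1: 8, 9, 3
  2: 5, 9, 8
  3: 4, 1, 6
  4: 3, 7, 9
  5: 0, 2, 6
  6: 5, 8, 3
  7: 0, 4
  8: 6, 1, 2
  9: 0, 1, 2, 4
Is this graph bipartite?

Yes

Color {3, 5, 7, 8, 9} black and {0, 1, 2, 4, 6} white. No edge joins two same-colored vertices, so the graph is bipartite.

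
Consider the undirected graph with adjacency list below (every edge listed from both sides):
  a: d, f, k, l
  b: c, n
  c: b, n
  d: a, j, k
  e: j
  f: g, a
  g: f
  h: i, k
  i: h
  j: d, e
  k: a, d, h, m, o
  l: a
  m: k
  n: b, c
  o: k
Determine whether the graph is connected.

No

Component: {b, c, n}
Component: {a, d, e, f, g, h, i, j, k, l, m, o}
No edge joins these 2 groups, so the graph is disconnected.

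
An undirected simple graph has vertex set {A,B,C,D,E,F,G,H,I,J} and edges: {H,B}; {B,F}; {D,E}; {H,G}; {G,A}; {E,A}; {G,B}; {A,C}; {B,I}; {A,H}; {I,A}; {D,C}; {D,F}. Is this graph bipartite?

No

G-H-B-G is an odd cycle (length 3), and a bipartite graph can contain only even cycles.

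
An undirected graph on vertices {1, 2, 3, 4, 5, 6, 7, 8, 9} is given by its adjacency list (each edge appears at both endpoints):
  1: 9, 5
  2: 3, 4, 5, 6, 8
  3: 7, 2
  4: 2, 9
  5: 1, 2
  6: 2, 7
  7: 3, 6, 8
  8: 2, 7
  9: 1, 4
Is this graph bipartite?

The cycle 4-2-5-1-9-4 has length 5, which is odd, so the graph is not bipartite.

No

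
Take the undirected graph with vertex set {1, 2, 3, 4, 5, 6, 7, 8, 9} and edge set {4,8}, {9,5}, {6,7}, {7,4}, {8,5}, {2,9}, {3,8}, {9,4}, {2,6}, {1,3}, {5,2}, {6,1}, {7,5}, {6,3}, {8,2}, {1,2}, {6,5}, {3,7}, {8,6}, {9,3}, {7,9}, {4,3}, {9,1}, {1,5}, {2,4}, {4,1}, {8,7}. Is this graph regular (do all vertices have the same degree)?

Degrees: 1:6, 2:6, 3:6, 4:6, 5:6, 6:6, 7:6, 8:6, 9:6
Every vertex has degree 6, so the graph is 6-regular.

Yes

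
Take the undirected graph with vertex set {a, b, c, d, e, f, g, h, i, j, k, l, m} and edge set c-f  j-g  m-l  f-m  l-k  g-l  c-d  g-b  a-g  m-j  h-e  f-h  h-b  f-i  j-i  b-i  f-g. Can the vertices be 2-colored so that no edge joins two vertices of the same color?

Color {c, g, h, i, k, m} black and {a, b, d, e, f, j, l} white. No edge joins two same-colored vertices, so the graph is bipartite.

Yes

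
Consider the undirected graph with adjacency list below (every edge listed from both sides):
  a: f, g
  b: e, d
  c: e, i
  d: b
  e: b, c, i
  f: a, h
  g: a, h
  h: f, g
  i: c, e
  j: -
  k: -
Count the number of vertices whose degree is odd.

Degrees: a:2, b:2, c:2, d:1, e:3, f:2, g:2, h:2, i:2, j:0, k:0
Odd-degree vertices: d, e.

2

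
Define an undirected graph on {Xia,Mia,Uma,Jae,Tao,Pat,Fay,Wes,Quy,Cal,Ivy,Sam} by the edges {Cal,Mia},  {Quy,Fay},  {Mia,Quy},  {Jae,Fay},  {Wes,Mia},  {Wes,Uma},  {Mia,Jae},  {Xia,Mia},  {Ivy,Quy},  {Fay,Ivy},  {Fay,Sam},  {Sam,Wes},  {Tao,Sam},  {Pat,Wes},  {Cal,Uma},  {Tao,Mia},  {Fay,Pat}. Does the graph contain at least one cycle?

The graph has 12 vertices, 17 edges, and 1 connected component.
One cycle is Mia-Quy-Ivy-Fay-Jae-Mia.

Yes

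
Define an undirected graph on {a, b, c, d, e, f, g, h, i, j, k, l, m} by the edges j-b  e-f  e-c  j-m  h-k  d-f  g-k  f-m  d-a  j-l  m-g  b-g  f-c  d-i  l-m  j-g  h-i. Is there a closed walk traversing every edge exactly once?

No

Degrees: a:1, b:2, c:2, d:3, e:2, f:4, g:4, h:2, i:2, j:4, k:2, l:2, m:4
Vertices with odd degree: a, d. An Eulerian circuit requires all degrees even.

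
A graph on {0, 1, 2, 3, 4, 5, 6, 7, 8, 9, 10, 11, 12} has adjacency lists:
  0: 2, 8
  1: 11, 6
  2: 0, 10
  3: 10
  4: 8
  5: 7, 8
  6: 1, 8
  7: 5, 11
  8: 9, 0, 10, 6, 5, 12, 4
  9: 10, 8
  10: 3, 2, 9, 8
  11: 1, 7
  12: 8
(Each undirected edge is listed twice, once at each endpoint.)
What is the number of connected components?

Component: {0, 1, 2, 3, 4, 5, 6, 7, 8, 9, 10, 11, 12}

1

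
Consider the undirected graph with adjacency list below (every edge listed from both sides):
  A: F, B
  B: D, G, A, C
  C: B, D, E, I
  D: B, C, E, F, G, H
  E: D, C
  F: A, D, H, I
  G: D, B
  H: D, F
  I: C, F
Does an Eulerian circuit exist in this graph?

Degrees: A:2, B:4, C:4, D:6, E:2, F:4, G:2, H:2, I:2
All degrees are even and the non-isolated vertices are connected — an Eulerian circuit exists.

Yes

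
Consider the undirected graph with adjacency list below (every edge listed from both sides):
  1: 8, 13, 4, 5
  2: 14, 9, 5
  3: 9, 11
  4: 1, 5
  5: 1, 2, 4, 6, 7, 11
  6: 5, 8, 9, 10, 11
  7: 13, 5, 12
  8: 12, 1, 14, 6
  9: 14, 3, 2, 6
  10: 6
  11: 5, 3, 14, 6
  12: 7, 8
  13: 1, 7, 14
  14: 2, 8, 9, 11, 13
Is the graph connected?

Yes

A breadth-first search from 1 visits 1, 5, 8, 4, 13, 11, 7, 2, 6, 14, 12, 3, 9, 10 — all 14 vertices — so the graph is connected.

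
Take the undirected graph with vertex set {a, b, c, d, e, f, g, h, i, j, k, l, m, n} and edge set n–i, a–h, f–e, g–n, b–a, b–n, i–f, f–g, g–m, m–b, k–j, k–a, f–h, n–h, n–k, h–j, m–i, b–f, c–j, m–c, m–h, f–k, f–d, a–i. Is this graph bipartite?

Yes

A valid 2-coloring puts {b, c, d, e, g, h, i, k, l} on one side and {a, f, j, m, n} on the other; every edge crosses between the two sides.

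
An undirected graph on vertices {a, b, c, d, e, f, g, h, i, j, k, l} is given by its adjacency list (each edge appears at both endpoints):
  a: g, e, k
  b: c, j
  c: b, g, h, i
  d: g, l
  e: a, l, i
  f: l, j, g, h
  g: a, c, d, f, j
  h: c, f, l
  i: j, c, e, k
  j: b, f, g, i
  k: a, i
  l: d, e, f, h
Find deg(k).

Neighbors of k: a, i.

2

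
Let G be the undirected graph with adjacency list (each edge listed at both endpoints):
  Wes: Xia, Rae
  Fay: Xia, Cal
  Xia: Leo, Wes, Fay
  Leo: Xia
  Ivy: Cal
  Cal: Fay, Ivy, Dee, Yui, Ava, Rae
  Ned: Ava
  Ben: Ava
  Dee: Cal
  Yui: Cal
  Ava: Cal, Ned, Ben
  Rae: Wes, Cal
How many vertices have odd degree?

Degrees: Wes:2, Fay:2, Xia:3, Leo:1, Ivy:1, Cal:6, Ned:1, Ben:1, Dee:1, Yui:1, Ava:3, Rae:2
Odd-degree vertices: Xia, Leo, Ivy, Ned, Ben, Dee, Yui, Ava.

8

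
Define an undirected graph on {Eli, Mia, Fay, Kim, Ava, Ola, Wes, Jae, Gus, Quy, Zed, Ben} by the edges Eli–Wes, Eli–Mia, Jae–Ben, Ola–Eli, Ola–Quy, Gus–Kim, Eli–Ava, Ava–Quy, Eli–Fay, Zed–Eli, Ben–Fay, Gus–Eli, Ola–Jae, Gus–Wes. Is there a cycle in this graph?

|V| = 12, |E| = 14, number of components = 1.
Since 14 > 12 - 1, a cycle must exist; for instance Eli-Fay-Ben-Jae-Ola-Quy-Ava-Eli.

Yes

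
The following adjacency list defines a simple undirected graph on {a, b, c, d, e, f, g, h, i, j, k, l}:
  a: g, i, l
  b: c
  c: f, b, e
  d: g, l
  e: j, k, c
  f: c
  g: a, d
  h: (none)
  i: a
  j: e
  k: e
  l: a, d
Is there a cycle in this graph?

Yes

The graph has 12 vertices, 10 edges, and 3 connected components.
Since 10 > 12 - 3, a cycle must exist; for instance a-l-d-g-a.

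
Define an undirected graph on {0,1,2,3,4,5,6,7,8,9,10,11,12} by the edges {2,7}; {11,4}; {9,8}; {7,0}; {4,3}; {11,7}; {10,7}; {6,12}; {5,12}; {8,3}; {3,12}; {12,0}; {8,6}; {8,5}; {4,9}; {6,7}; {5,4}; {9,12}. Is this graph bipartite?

Partition the vertices as {1, 4, 7, 8, 12} vs {0, 2, 3, 5, 6, 9, 10, 11}. Each listed edge has one endpoint in each part, so the graph is bipartite.

Yes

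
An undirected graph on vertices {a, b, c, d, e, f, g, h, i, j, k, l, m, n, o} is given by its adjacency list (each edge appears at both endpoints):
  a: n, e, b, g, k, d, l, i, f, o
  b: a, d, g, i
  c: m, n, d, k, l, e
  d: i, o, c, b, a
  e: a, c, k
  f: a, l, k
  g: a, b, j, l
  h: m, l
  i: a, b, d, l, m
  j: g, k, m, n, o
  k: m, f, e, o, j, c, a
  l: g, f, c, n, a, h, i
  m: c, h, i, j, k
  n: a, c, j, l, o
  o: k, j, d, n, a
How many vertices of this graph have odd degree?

10

Degrees: a:10, b:4, c:6, d:5, e:3, f:3, g:4, h:2, i:5, j:5, k:7, l:7, m:5, n:5, o:5
Odd-degree vertices: d, e, f, i, j, k, l, m, n, o.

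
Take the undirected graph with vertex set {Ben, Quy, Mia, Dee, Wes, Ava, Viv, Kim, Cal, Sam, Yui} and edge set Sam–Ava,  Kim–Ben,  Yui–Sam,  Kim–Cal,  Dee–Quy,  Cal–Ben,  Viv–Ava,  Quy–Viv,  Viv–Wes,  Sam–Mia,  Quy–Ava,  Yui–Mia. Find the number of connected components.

Component: {Ben, Kim, Cal}
Component: {Quy, Mia, Dee, Wes, Ava, Viv, Sam, Yui}

2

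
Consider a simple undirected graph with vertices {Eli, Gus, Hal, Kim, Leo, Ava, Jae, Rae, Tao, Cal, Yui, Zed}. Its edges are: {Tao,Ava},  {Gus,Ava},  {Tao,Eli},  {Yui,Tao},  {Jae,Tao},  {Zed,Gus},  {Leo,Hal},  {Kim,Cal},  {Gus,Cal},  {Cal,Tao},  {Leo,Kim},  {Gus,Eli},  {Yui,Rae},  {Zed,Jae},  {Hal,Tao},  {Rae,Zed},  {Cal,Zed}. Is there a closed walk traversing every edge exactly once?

Degrees: Eli:2, Gus:4, Hal:2, Kim:2, Leo:2, Ava:2, Jae:2, Rae:2, Tao:6, Cal:4, Yui:2, Zed:4
All degrees are even and the non-isolated vertices are connected — an Eulerian circuit exists.

Yes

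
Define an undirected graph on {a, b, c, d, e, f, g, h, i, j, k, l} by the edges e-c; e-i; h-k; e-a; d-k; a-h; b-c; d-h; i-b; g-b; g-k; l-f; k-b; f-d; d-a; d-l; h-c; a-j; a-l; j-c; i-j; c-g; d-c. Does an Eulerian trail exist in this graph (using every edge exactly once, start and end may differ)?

Degrees: a:5, b:4, c:6, d:6, e:3, f:2, g:3, h:4, i:3, j:3, k:4, l:3
Odd-degree vertices: a, e, g, i, j, l (6 total).
With 6 odd-degree vertices (more than two), no single trail can use every edge.

No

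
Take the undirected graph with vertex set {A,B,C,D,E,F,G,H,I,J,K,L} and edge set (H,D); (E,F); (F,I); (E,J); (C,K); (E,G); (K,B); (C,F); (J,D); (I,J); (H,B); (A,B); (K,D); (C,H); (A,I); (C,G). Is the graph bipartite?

Partition the vertices as {B, C, D, E, I, L} vs {A, F, G, H, J, K}. Each listed edge has one endpoint in each part, so the graph is bipartite.

Yes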